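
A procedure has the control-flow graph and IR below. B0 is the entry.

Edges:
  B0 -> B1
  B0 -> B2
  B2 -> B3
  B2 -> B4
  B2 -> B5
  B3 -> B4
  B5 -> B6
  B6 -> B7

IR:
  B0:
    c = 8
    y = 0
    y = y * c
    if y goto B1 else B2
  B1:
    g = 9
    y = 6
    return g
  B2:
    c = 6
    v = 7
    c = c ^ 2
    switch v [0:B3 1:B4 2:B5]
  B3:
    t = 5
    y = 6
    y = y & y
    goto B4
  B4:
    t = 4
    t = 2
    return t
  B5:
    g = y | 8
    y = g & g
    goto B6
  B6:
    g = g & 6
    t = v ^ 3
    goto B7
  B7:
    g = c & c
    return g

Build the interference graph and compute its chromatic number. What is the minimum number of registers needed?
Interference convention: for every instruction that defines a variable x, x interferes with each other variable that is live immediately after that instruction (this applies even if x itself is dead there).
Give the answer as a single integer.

Answer: 4

Derivation:
def/use:
  B0 def {c,y} use ∅
  B1 def {g,y} use ∅
  B2 def {c,v} use ∅
  B3 def {t,y} use ∅
  B4 def {t} use ∅
  B5 def {g,y} use {y}
  B6 def {g,t} use {g,v}
  B7 def {g} use {c}

Liveness:
  B0 li=∅ lo={y}
  B1 li=∅ lo=∅
  B2 li={y} lo={c,v,y}
  B3 li=∅ lo=∅
  B4 li=∅ lo=∅
  B5 li={c,v,y} lo={c,g,v}
  B6 li={c,g,v} lo={c}
  B7 li={c} lo=∅

Interfere edges:
  c: {g,t,v,y}
  g: {c,v,y}
  t: {c}
  v: {c,g,y}
  y: {c,g,v}

Registers:
  lower bound: {c,g,v,y} mutually conflict ⇒ χ ≥ 4
  4-colouring: c0={c}  c1={g,t}  c2={v}  c3={y}
  χ = 4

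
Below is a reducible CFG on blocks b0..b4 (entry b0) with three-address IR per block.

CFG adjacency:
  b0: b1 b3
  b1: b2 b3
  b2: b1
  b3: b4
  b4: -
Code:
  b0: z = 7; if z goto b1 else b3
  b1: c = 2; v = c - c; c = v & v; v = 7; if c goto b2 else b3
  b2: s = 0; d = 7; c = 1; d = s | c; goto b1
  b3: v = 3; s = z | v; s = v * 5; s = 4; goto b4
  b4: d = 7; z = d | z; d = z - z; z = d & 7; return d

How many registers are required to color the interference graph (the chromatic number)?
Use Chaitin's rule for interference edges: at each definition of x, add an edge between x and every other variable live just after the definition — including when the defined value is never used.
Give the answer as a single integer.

Answer: 4

Derivation:
def/use:
  b0: {z} / ∅
  b1: {c,v} / ∅
  b2: {c,d,s} / ∅
  b3: {s,v} / {z}
  b4: {d,z} / {z}

Liveness:
  b0: in=∅ out={z}
  b1: in={z} out={z}
  b2: in={z} out={z}
  b3: in={z} out={z}
  b4: in={z} out=∅

Interference:
  c: {s,v,z}
  d: {s,z}
  s: {c,d,v,z}
  v: {c,s,z}
  z: {c,d,s,v}

Colouring:
  {c,s,v,z} pairwise interfere (4-clique) ⇒ χ ≥ 4
  4-colouring: c0={s}  c1={z}  c2={c,d}  c3={v}
  χ = 4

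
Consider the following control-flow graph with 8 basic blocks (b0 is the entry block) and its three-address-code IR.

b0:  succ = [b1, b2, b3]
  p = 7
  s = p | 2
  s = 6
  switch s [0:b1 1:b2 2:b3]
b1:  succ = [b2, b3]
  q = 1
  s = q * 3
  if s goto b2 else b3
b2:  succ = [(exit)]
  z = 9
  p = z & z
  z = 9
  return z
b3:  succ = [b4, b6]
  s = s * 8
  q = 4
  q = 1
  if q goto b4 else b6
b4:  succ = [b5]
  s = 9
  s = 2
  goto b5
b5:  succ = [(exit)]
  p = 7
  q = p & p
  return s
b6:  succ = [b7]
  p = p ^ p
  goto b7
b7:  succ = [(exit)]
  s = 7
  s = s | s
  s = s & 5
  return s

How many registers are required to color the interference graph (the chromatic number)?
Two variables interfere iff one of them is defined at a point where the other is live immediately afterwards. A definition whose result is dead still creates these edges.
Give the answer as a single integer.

Answer: 3

Analysis:
Per-block:
  b0: {p,s} / ∅
  b1: {q,s} / ∅
  b2: {p,z} / ∅
  b3: {q,s} / {s}
  b4: {s} / ∅
  b5: {p,q} / {s}
  b6: {p} / {p}
  b7: {s} / ∅

Backward fixpoint:
  b0: in=∅ out={p,s}
  b1: in={p} out={p,s}
  b2: in=∅ out=∅
  b3: in={p,s} out={p}
  b4: in=∅ out={s}
  b5: in={s} out=∅
  b6: in={p} out=∅
  b7: in=∅ out=∅

Interference:
  p: {q,s}
  q: {p,s}
  s: {p,q}
  z: ∅

Registers:
  lower bound: {p,q,s} mutually conflict ⇒ χ ≥ 3
  3-colouring: r0={p,z}  r1={q}  r2={s}
  χ = 3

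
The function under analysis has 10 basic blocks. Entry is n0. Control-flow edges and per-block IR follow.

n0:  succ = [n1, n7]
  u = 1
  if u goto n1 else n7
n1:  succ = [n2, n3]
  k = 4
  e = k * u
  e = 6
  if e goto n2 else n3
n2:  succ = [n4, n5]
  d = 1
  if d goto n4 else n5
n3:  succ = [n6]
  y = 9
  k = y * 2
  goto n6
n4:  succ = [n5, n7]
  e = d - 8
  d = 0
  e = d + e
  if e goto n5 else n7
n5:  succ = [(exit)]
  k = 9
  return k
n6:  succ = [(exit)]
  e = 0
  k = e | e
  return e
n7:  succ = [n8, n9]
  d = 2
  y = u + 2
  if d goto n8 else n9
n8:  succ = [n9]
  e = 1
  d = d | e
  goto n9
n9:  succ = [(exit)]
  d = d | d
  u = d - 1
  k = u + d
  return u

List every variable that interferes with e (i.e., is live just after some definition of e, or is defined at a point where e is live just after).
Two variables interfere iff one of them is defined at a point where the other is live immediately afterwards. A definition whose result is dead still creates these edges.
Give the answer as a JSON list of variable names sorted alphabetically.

def/use:
  n0 def {u} use ∅
  n1 def {e,k} use {u}
  n2 def {d} use ∅
  n3 def {k,y} use ∅
  n4 def {d,e} use {d}
  n5 def {k} use ∅
  n6 def {e,k} use ∅
  n7 def {d,y} use {u}
  n8 def {d,e} use {d}
  n9 def {d,k,u} use {d}

Live sets:
  n0 li=∅ lo={u}
  n1 li={u} lo={u}
  n2 li={u} lo={d,u}
  n3 li=∅ lo=∅
  n4 li={d,u} lo={u}
  n5 li=∅ lo=∅
  n6 li=∅ lo=∅
  n7 li={u} lo={d}
  n8 li={d} lo={d}
  n9 li={d} lo=∅

Interfere edges:
  d — {e,u,y}
  e — {d,k,u}
  k — {e,u}
  u — {d,e,k}
  y — {d}

N(e) = ["d", "k", "u"]

Answer: ["d", "k", "u"]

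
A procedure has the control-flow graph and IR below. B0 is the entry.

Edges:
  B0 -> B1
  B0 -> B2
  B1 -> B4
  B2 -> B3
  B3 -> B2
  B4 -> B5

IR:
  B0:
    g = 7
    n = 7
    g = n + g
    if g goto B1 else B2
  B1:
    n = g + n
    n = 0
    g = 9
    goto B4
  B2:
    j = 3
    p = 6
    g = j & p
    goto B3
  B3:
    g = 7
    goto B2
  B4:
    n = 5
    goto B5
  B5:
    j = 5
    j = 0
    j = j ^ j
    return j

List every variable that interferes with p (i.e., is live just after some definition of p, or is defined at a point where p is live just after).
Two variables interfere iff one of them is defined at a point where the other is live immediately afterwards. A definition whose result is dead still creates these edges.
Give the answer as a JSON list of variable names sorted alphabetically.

def/use:
  B0: def={g,n} ue=∅
  B1: def={g,n} ue={g,n}
  B2: def={g,j,p} ue=∅
  B3: def={g} ue=∅
  B4: def={n} ue=∅
  B5: def={j} ue=∅

Backward fixpoint:
  B0: in=∅ out={g,n}
  B1: in={g,n} out=∅
  B2: in=∅ out=∅
  B3: in=∅ out=∅
  B4: in=∅ out=∅
  B5: in=∅ out=∅

Interfere edges:
  g: {n}
  j: {p}
  n: {g}
  p: {j}

N(p) = ["j"]

Answer: ["j"]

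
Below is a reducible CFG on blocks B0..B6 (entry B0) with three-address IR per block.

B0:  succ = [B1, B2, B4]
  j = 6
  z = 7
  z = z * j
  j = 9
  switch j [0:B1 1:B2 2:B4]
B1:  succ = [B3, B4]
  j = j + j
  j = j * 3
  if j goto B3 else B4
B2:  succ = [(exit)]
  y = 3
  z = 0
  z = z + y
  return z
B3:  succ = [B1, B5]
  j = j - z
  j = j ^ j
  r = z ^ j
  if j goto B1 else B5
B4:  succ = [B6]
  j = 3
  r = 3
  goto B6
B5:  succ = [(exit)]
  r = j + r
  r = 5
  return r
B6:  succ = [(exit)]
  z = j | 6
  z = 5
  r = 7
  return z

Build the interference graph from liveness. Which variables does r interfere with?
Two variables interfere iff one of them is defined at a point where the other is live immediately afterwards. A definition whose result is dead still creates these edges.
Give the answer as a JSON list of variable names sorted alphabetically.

Answer: ["j", "z"]

Derivation:
def/use:
  B0: {j,z} / ∅
  B1: {j} / {j}
  B2: {y,z} / ∅
  B3: {j,r} / {j,z}
  B4: {j,r} / ∅
  B5: {r} / {j,r}
  B6: {r,z} / {j}

Live sets:
  B0 li=∅ lo={j,z}
  B1 li={j,z} lo={j,z}
  B2 li=∅ lo=∅
  B3 li={j,z} lo={j,r,z}
  B4 li=∅ lo={j}
  B5 li={j,r} lo=∅
  B6 li={j} lo=∅

Interfere edges:
  j↔{r,z}
  r↔{j,z}
  y↔{z}
  z↔{j,r,y}

N(r) = ["j", "z"]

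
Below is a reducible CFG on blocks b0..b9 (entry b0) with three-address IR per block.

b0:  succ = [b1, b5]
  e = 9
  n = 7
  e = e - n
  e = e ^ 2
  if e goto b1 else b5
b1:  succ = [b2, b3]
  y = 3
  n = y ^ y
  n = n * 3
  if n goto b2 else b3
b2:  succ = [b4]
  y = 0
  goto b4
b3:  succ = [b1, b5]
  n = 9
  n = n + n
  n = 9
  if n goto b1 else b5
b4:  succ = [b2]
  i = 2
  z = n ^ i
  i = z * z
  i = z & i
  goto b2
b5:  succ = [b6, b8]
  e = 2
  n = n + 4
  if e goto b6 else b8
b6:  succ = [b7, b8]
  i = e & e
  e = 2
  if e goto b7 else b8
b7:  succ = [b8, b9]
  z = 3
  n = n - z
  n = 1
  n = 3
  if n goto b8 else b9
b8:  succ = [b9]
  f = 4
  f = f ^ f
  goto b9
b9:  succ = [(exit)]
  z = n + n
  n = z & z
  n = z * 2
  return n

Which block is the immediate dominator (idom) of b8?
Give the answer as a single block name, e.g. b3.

idom tree: b1←b0 b2←b1 b3←b1 b4←b2 b5←b0 b6←b5 b7←b6 b8←b5 b9←b5
Dom at joins:
  b1: preds {b0,b3}: {b0} ∩ {b0,b1,b3} = {b0}; idom=b0
  b2: preds {b1,b4}: {b0,b1} ∩ {b0,b1,b2,b4} = {b0,b1}; idom=b1
  b5: preds {b0,b3}: {b0} ∩ {b0,b1,b3} = {b0}; idom=b0
  b8: preds {b5,b6,b7}: {b0,b5} ∩ {b0,b5,b6} ∩ {b0,b5,b6,b7} = {b0,b5}; idom=b5
  b9: preds {b7,b8}: {b0,b5,b6,b7} ∩ {b0,b5,b8} = {b0,b5}; idom=b5

idom(b8) = b5

Answer: b5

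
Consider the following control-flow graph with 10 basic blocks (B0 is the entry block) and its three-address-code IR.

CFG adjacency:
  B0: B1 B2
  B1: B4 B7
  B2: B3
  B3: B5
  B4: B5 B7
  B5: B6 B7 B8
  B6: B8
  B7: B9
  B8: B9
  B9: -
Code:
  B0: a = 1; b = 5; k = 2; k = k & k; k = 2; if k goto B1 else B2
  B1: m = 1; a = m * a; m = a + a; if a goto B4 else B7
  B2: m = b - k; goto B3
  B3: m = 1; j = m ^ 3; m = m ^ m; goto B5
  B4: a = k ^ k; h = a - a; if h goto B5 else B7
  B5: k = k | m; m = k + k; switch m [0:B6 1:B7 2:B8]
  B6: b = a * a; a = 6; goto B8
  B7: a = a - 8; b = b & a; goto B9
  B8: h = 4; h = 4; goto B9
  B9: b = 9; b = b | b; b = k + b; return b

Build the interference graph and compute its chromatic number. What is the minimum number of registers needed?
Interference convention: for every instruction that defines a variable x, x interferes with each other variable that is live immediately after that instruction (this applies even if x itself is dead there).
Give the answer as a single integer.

Block summaries:
  B0: def={a,b,k} ue=∅
  B1: def={a,m} ue={a}
  B2: def={m} ue={b,k}
  B3: def={j,m} ue=∅
  B4: def={a,h} ue={k}
  B5: def={k,m} ue={k,m}
  B6: def={a,b} ue={a}
  B7: def={a,b} ue={a,b}
  B8: def={h} ue=∅
  B9: def={b} ue={k}

Liveness:
  B0: in=∅ out={a,b,k}
  B1: in={a,b,k} out={a,b,k,m}
  B2: in={a,b,k} out={a,b,k}
  B3: in={a,b,k} out={a,b,k,m}
  B4: in={b,k,m} out={a,b,k,m}
  B5: in={a,b,k,m} out={a,b,k}
  B6: in={a,k} out={k}
  B7: in={a,b,k} out={k}
  B8: in={k} out={k}
  B9: in={k} out=∅

Interfere edges:
  a — {b,h,j,k,m}
  b — {a,h,j,k,m}
  h — {a,b,k,m}
  j — {a,b,k,m}
  k — {a,b,h,j,m}
  m — {a,b,h,j,k}

Colouring:
  clique {a,b,h,k,m} ⇒ need ≥ 5
  5-colouring: R0={a}  R1={b}  R2={k}  R3={m}  R4={h,j}
  χ = 5

Answer: 5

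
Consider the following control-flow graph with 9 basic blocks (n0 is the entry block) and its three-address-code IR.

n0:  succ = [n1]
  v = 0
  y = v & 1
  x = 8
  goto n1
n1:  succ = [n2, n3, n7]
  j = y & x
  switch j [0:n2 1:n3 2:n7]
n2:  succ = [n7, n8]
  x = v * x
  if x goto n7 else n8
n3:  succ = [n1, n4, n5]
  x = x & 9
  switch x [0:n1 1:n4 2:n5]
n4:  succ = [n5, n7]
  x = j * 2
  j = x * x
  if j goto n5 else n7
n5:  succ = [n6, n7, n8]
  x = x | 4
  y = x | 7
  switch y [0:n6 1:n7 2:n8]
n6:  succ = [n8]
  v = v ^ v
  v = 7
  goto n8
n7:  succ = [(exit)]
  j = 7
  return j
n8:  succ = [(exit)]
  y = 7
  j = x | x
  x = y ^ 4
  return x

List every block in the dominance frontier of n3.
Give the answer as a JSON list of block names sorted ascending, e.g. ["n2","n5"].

Answer: ["n1", "n7", "n8"]

Working:
idom tree: n1←n0 n2←n1 n3←n1 n4←n3 n5←n3 n6←n5 n7←n1 n8←n1
Dom∩ at merges:
  n1: preds {n0,n3}: {n0} ∩ {n0,n1,n3} = {n0}; idom=n0
  n5: preds {n3,n4}: {n0,n1,n3} ∩ {n0,n1,n3,n4} = {n0,n1,n3}; idom=n3
  n7: preds {n1,n2,n4,n5}: {n0,n1} ∩ {n0,n1,n2} ∩ {n0,n1,n3,n4} ∩ {n0,n1,n3,n5} = {n0,n1}; idom=n1
  n8: preds {n2,n5,n6}: {n0,n1,n2} ∩ {n0,n1,n3,n5} ∩ {n0,n1,n3,n5,n6} = {n0,n1}; idom=n1

DF walk-up:
  join n1 pred n0: · stop@n0
  join n1 pred n3: n3→n1 stop@n0
  join n5 pred n3: · stop@n3
  join n5 pred n4: n4 stop@n3
  join n7 pred n1: · stop@n1
  join n7 pred n2: n2 stop@n1
  join n7 pred n4: n4→n3 stop@n1
  join n7 pred n5: n5→n3 stop@n1
  join n8 pred n2: n2 stop@n1
  join n8 pred n5: n5→n3 stop@n1
  join n8 pred n6: n6→n5→n3 stop@n1
  DF(n0)=∅
  DF(n1)={n1}
  DF(n2)={n7,n8}
  DF(n3)={n1,n7,n8}
  DF(n4)={n5,n7}
  DF(n5)={n7,n8}
  DF(n6)={n8}
  DF(n7)=∅
  DF(n8)=∅

DF(n3) = ["n1", "n7", "n8"]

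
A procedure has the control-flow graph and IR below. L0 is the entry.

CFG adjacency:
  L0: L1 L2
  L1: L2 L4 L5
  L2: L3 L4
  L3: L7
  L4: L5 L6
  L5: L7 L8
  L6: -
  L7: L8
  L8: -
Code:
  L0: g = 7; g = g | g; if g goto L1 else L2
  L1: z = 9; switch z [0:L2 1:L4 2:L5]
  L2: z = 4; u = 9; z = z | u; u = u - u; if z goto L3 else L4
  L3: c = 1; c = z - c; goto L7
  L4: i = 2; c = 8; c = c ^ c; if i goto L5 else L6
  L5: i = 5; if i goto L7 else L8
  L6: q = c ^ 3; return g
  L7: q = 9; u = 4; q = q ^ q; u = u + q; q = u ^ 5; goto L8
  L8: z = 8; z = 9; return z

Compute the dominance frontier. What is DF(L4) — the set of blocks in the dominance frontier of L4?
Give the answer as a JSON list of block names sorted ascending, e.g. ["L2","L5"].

idom tree: L1←L0 L2←L0 L3←L2 L4←L0 L5←L0 L6←L4 L7←L0 L8←L0
Dom∩ at merges:
  L2: preds {L0,L1}: {L0} ∩ {L0,L1} = {L0}; idom=L0
  L4: preds {L1,L2}: {L0,L1} ∩ {L0,L2} = {L0}; idom=L0
  L5: preds {L1,L4}: {L0,L1} ∩ {L0,L4} = {L0}; idom=L0
  L7: preds {L3,L5}: {L0,L2,L3} ∩ {L0,L5} = {L0}; idom=L0
  L8: preds {L5,L7}: {L0,L5} ∩ {L0,L7} = {L0}; idom=L0

DF walk-up:
  join L2 pred L0: · stop@L0
  join L2 pred L1: L1 stop@L0
  join L4 pred L1: L1 stop@L0
  join L4 pred L2: L2 stop@L0
  join L5 pred L1: L1 stop@L0
  join L5 pred L4: L4 stop@L0
  join L7 pred L3: L3→L2 stop@L0
  join L7 pred L5: L5 stop@L0
  join L8 pred L5: L5 stop@L0
  join L8 pred L7: L7 stop@L0
  DF(L0)=∅
  DF(L1)={L2,L4,L5}
  DF(L2)={L4,L7}
  DF(L3)={L7}
  DF(L4)={L5}
  DF(L5)={L7,L8}
  DF(L6)=∅
  DF(L7)={L8}
  DF(L8)=∅

DF(L4) = ["L5"]

Answer: ["L5"]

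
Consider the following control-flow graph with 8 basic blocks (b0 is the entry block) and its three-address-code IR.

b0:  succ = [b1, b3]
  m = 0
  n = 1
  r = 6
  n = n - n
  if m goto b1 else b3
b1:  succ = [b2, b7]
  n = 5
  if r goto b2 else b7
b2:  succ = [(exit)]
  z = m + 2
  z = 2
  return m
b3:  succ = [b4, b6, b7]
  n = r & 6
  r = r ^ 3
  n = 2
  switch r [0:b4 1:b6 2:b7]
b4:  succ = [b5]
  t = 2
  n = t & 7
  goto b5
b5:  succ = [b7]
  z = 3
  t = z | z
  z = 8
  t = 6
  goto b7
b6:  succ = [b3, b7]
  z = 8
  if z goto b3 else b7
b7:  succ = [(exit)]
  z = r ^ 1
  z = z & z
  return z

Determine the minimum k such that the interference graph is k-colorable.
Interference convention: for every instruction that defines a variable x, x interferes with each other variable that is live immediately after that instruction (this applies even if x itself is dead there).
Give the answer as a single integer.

Per-block:
  b0: def={m,n,r} ue=∅
  b1: def={n} ue={r}
  b2: def={z} ue={m}
  b3: def={n,r} ue={r}
  b4: def={n,t} ue=∅
  b5: def={t,z} ue=∅
  b6: def={z} ue=∅
  b7: def={z} ue={r}

Liveness:
  b0: in=∅ out={m,r}
  b1: in={m,r} out={m,r}
  b2: in={m} out=∅
  b3: in={r} out={r}
  b4: in={r} out={r}
  b5: in={r} out={r}
  b6: in={r} out={r}
  b7: in={r} out=∅

Conflict graph:
  m: {n,r,z}
  n: {m,r}
  r: {m,n,t,z}
  t: {r}
  z: {m,r}

Chromatic number:
  lower bound: {m,n,r} mutually conflict ⇒ χ ≥ 3
  assign m→R1 n→R2 r→R0 t→R1 z→R2 — no edge inside a register ⇒ χ ≤ 3
  χ = 3

Answer: 3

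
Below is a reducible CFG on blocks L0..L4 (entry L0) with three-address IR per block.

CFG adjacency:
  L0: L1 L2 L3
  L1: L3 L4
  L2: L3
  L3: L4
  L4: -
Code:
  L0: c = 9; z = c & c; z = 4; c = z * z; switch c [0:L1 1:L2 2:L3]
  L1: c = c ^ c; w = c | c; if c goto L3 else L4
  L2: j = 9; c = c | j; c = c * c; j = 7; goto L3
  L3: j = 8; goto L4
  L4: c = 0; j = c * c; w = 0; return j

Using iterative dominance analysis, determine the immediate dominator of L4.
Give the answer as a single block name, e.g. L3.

idom tree: L1←L0 L2←L0 L3←L0 L4←L0
Dom∩ at merges:
  L3: preds {L0,L1,L2}: {L0} ∩ {L0,L1} ∩ {L0,L2} = {L0}; idom=L0
  L4: preds {L1,L3}: {L0,L1} ∩ {L0,L3} = {L0}; idom=L0

idom(L4) = L0

Answer: L0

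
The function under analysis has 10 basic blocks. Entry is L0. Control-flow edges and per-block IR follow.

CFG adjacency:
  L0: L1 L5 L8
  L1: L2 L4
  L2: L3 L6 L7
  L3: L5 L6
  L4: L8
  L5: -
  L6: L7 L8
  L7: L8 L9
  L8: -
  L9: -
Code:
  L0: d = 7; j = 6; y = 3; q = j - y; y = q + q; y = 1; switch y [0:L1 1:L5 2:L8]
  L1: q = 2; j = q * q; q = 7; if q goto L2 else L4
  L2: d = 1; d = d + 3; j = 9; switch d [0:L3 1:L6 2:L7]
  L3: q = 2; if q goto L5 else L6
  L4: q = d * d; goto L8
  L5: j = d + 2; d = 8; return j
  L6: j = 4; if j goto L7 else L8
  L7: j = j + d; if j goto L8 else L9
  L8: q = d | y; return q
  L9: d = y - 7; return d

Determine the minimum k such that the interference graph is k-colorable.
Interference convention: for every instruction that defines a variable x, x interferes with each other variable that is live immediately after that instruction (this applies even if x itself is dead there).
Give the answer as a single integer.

Answer: 3

Working:
def/use:
  L0: {d,j,q,y} / ∅
  L1: {j,q} / ∅
  L2: {d,j} / ∅
  L3: {q} / ∅
  L4: {q} / {d}
  L5: {d,j} / {d}
  L6: {j} / ∅
  L7: {j} / {d,j}
  L8: {q} / {d,y}
  L9: {d} / {y}

Backward fixpoint:
  L0: in=∅ out={d,y}
  L1: in={d,y} out={d,y}
  L2: in={y} out={d,j,y}
  L3: in={d,y} out={d,y}
  L4: in={d,y} out={d,y}
  L5: in={d} out=∅
  L6: in={d,y} out={d,j,y}
  L7: in={d,j,y} out={d,y}
  L8: in={d,y} out=∅
  L9: in={y} out=∅

Conflict graph:
  d↔{j,q,y}
  j↔{d,y}
  q↔{d,y}
  y↔{d,j,q}

Colouring:
  clique {d,j,y} ⇒ need ≥ 3
  3-colouring: R0={d}  R1={y}  R2={j,q}
  χ = 3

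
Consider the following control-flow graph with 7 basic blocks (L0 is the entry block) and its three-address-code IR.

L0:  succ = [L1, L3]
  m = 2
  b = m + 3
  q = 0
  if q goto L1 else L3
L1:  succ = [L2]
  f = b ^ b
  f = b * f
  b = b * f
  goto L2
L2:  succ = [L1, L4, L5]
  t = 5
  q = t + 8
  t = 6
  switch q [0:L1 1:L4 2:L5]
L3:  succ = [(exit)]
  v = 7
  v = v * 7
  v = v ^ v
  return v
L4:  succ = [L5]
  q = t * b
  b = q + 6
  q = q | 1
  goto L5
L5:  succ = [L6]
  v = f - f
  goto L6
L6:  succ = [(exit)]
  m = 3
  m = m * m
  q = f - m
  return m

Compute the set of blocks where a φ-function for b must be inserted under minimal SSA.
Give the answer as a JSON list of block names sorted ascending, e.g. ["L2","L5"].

idom tree: L1←L0 L2←L1 L3←L0 L4←L2 L5←L2 L6←L5
Join-block Dom:
  L1: preds {L0,L2}: {L0} ∩ {L0,L1,L2} = {L0}; idom=L0
  L5: preds {L2,L4}: {L0,L1,L2} ∩ {L0,L1,L2,L4} = {L0,L1,L2}; idom=L2

DF derivation:
  L1←L0: walk · to L0
  L1←L2: walk L2→L1 to L0
  L5←L2: walk · to L2
  L5←L4: walk L4 to L2
  DF(L0)=∅
  DF(L1)={L1}
  DF(L2)={L1}
  DF(L3)=∅
  DF(L4)={L5}
  DF(L5)=∅
  DF(L6)=∅

φ for b: defs {L0,L1,L4}
  DF⁺ = {L1,L5}

Answer: ["L1", "L5"]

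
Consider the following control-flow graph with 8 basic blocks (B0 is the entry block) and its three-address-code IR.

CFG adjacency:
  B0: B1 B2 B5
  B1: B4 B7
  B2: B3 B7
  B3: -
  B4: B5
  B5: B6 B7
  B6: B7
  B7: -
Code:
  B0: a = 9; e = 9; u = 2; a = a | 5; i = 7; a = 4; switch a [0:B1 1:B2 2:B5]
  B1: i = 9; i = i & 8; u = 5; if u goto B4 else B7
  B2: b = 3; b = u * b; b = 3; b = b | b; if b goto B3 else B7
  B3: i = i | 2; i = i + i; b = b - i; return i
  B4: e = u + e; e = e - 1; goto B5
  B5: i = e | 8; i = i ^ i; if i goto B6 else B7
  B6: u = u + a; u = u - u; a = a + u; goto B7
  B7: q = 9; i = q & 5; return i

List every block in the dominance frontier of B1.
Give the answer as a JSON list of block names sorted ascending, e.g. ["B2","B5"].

idom tree: B1←B0 B2←B0 B3←B2 B4←B1 B5←B0 B6←B5 B7←B0
Dom∩ at merges:
  B5: preds {B0,B4}: {B0} ∩ {B0,B1,B4} = {B0}; idom=B0
  B7: preds {B1,B2,B5,B6}: {B0,B1} ∩ {B0,B2} ∩ {B0,B5} ∩ {B0,B5,B6} = {B0}; idom=B0

DF derivation:
  B5←B0: walk · to B0
  B5←B4: walk B4→B1 to B0
  B7←B1: walk B1 to B0
  B7←B2: walk B2 to B0
  B7←B5: walk B5 to B0
  B7←B6: walk B6→B5 to B0
  B0: DF=∅
  B1: DF={B5,B7}
  B2: DF={B7}
  B3: DF=∅
  B4: DF={B5}
  B5: DF={B7}
  B6: DF={B7}
  B7: DF=∅

DF(B1) = ["B5", "B7"]

Answer: ["B5", "B7"]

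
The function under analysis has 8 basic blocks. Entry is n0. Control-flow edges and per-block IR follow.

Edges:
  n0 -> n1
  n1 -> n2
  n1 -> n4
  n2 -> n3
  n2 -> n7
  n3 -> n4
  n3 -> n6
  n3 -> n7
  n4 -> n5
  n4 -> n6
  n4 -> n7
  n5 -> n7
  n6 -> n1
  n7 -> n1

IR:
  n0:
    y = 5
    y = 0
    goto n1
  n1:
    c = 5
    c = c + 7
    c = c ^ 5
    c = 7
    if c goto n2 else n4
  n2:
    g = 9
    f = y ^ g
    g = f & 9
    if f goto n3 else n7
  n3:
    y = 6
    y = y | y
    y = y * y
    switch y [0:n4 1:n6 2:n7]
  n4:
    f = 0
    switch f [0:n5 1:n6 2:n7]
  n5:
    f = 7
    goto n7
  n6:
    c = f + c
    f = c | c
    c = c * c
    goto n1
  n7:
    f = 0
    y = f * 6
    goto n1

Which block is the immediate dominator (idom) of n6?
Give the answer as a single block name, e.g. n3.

Answer: n1

Derivation:
idom tree: n1←n0 n2←n1 n3←n2 n4←n1 n5←n4 n6←n1 n7←n1
Join-block Dom:
  n1: preds {n0,n6,n7}: {n0} ∩ {n0,n1,n6} ∩ {n0,n1,n7} = {n0}; idom=n0
  n4: preds {n1,n3}: {n0,n1} ∩ {n0,n1,n2,n3} = {n0,n1}; idom=n1
  n6: preds {n3,n4}: {n0,n1,n2,n3} ∩ {n0,n1,n4} = {n0,n1}; idom=n1
  n7: preds {n2,n3,n4,n5}: {n0,n1,n2} ∩ {n0,n1,n2,n3} ∩ {n0,n1,n4} ∩ {n0,n1,n4,n5} = {n0,n1}; idom=n1

idom(n6) = n1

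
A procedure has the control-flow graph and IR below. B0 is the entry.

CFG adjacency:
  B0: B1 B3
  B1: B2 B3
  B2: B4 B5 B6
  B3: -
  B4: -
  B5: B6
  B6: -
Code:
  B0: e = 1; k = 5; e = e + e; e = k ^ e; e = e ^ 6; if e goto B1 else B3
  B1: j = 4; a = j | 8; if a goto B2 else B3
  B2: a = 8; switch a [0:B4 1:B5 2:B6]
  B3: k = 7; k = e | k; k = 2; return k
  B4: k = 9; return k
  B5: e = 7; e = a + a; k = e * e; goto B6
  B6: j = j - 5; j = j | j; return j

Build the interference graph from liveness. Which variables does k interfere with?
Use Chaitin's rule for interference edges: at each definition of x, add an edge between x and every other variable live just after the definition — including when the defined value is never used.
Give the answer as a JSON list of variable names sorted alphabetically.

Answer: ["e", "j"]

Working:
Per-block:
  B0: {e,k} / ∅
  B1: {a,j} / ∅
  B2: {a} / ∅
  B3: {k} / {e}
  B4: {k} / ∅
  B5: {e,k} / {a}
  B6: {j} / {j}

Liveness:
  live B0: ∅→{e}
  live B1: {e}→{e,j}
  live B2: {j}→{a,j}
  live B3: {e}→∅
  live B4: ∅→∅
  live B5: {a,j}→{j}
  live B6: {j}→∅

Interference:
  a↔{e,j}
  e↔{a,j,k}
  j↔{a,e,k}
  k↔{e,j}

N(k) = ["e", "j"]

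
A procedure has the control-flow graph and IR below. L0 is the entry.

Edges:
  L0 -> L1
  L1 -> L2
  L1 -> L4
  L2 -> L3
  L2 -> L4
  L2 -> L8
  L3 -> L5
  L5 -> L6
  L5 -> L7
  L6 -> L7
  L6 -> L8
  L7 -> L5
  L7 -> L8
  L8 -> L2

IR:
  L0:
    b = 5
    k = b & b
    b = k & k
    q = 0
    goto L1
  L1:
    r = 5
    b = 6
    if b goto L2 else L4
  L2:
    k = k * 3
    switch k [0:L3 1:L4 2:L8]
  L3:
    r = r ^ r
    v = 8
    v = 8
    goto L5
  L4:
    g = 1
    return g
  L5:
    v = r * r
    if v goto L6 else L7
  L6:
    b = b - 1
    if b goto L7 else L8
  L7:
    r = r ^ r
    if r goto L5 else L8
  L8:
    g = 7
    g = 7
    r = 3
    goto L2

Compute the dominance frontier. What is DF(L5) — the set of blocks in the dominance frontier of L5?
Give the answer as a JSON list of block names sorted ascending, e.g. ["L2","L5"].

idom tree: L1←L0 L2←L1 L3←L2 L4←L1 L5←L3 L6←L5 L7←L5 L8←L2
Join-block Dom:
  L2: preds {L1,L8}: {L0,L1} ∩ {L0,L1,L2,L8} = {L0,L1}; idom=L1
  L4: preds {L1,L2}: {L0,L1} ∩ {L0,L1,L2} = {L0,L1}; idom=L1
  L5: preds {L3,L7}: {L0,L1,L2,L3} ∩ {L0,L1,L2,L3,L5,L7} = {L0,L1,L2,L3}; idom=L3
  L7: preds {L5,L6}: {L0,L1,L2,L3,L5} ∩ {L0,L1,L2,L3,L5,L6} = {L0,L1,L2,L3,L5}; idom=L5
  L8: preds {L2,L6,L7}: {L0,L1,L2} ∩ {L0,L1,L2,L3,L5,L6} ∩ {L0,L1,L2,L3,L5,L7} = {L0,L1,L2}; idom=L2

DF derivation:
  join L2 pred L1: · stop@L1
  join L2 pred L8: L8→L2 stop@L1
  join L4 pred L1: · stop@L1
  join L4 pred L2: L2 stop@L1
  join L5 pred L3: · stop@L3
  join L5 pred L7: L7→L5 stop@L3
  join L7 pred L5: · stop@L5
  join L7 pred L6: L6 stop@L5
  join L8 pred L2: · stop@L2
  join L8 pred L6: L6→L5→L3 stop@L2
  join L8 pred L7: L7→L5→L3 stop@L2
  DF(L0)=∅
  DF(L1)=∅
  DF(L2)={L2,L4}
  DF(L3)={L8}
  DF(L4)=∅
  DF(L5)={L5,L8}
  DF(L6)={L7,L8}
  DF(L7)={L5,L8}
  DF(L8)={L2}

DF(L5) = ["L5", "L8"]

Answer: ["L5", "L8"]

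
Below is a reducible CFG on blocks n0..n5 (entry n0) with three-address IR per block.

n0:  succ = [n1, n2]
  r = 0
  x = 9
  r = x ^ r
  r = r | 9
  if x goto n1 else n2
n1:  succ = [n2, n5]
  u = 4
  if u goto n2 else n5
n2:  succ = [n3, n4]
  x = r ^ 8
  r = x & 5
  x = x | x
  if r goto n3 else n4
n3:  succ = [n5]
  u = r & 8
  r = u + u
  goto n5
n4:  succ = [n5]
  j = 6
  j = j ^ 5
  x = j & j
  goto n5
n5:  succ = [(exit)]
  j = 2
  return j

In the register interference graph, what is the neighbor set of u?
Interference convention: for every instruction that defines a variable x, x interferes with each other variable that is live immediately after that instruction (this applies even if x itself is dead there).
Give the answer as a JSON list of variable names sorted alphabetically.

Answer: ["r"]

Analysis:
Per-block:
  n0: def={r,x} ue=∅
  n1: def={u} ue=∅
  n2: def={r,x} ue={r}
  n3: def={r,u} ue={r}
  n4: def={j,x} ue=∅
  n5: def={j} ue=∅

Backward fixpoint:
  n0 li=∅ lo={r}
  n1 li={r} lo={r}
  n2 li={r} lo={r}
  n3 li={r} lo=∅
  n4 li=∅ lo=∅
  n5 li=∅ lo=∅

Interfere edges:
  j↔∅
  r↔{u,x}
  u↔{r}
  x↔{r}

N(u) = ["r"]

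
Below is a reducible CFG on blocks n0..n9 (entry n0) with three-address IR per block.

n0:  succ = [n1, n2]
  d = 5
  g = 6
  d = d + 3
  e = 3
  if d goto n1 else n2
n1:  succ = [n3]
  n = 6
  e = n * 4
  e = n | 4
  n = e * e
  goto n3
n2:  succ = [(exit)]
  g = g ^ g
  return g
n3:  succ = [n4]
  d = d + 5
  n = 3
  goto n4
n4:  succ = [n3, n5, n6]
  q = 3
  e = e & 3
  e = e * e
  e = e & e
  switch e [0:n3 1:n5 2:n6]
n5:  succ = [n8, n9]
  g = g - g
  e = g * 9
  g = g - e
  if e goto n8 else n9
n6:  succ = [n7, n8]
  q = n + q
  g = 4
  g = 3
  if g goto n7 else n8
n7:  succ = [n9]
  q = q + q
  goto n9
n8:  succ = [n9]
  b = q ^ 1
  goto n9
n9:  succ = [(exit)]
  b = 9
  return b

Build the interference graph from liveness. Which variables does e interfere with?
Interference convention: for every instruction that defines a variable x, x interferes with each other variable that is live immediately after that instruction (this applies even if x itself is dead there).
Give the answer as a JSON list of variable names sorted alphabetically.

Block summaries:
  n0: {d,e,g} / ∅
  n1: {e,n} / ∅
  n2: {g} / {g}
  n3: {d,n} / {d}
  n4: {e,q} / {e}
  n5: {e,g} / {g}
  n6: {g,q} / {n,q}
  n7: {q} / {q}
  n8: {b} / {q}
  n9: {b} / ∅

Live sets:
  live n0: ∅→{d,g}
  live n1: {d,g}→{d,e,g}
  live n2: {g}→∅
  live n3: {d,e,g}→{d,e,g,n}
  live n4: {d,e,g,n}→{d,e,g,n,q}
  live n5: {g,q}→{q}
  live n6: {n,q}→{q}
  live n7: {q}→∅
  live n8: {q}→∅
  live n9: ∅→∅

Interfere edges:
  b — ∅
  d — {e,g,n,q}
  e — {d,g,n,q}
  g — {d,e,n,q}
  n — {d,e,g,q}
  q — {d,e,g,n}

N(e) = ["d", "g", "n", "q"]

Answer: ["d", "g", "n", "q"]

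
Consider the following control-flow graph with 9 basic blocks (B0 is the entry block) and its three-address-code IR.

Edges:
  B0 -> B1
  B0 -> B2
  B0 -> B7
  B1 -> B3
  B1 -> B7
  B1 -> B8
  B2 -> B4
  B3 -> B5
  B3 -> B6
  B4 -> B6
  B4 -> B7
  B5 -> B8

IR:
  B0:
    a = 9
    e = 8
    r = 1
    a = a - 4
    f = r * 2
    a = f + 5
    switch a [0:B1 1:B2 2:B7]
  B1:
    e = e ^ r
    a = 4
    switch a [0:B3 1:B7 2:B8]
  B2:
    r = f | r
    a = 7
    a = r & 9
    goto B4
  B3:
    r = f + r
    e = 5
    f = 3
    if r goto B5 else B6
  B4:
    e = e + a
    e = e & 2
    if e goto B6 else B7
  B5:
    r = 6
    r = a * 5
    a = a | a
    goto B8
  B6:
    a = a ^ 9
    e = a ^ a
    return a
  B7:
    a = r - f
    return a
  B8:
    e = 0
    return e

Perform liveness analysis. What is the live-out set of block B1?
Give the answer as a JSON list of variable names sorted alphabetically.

Per-block:
  B0: {a,e,f,r} / ∅
  B1: {a,e} / {e,r}
  B2: {a,r} / {f,r}
  B3: {e,f,r} / {f,r}
  B4: {e} / {a,e}
  B5: {a,r} / {a}
  B6: {a,e} / {a}
  B7: {a} / {f,r}
  B8: {e} / ∅

Backward fixpoint:
  live B0: ∅→{e,f,r}
  live B1: {e,f,r}→{a,f,r}
  live B2: {e,f,r}→{a,e,f,r}
  live B3: {a,f,r}→{a}
  live B4: {a,e,f,r}→{a,f,r}
  live B5: {a}→∅
  live B6: {a}→∅
  live B7: {f,r}→∅
  live B8: ∅→∅

live-out(B1) = ["a", "f", "r"]

Answer: ["a", "f", "r"]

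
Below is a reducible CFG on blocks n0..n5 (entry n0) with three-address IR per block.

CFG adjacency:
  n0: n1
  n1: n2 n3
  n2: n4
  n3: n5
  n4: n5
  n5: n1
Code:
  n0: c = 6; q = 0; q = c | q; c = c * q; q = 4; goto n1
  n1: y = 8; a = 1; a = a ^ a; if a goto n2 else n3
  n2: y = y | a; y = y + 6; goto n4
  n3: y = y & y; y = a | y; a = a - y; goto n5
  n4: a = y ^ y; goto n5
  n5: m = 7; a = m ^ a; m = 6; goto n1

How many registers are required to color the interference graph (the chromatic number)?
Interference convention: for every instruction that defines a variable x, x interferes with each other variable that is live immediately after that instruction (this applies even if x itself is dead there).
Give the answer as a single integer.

Answer: 2

Derivation:
def/use:
  n0: {c,q} / ∅
  n1: {a,y} / ∅
  n2: {y} / {a,y}
  n3: {a,y} / {a,y}
  n4: {a} / {y}
  n5: {a,m} / {a}

Liveness:
  n0: in=∅ out=∅
  n1: in=∅ out={a,y}
  n2: in={a,y} out={y}
  n3: in={a,y} out={a}
  n4: in={y} out={a}
  n5: in={a} out=∅

Interference:
  a — {m,y}
  c — {q}
  m — {a}
  q — {c}
  y — {a}

Chromatic number:
  {a,m} pairwise interfere (2-clique) ⇒ χ ≥ 2
  2-colouring: r0={a,c}  r1={m,q,y}
  χ = 2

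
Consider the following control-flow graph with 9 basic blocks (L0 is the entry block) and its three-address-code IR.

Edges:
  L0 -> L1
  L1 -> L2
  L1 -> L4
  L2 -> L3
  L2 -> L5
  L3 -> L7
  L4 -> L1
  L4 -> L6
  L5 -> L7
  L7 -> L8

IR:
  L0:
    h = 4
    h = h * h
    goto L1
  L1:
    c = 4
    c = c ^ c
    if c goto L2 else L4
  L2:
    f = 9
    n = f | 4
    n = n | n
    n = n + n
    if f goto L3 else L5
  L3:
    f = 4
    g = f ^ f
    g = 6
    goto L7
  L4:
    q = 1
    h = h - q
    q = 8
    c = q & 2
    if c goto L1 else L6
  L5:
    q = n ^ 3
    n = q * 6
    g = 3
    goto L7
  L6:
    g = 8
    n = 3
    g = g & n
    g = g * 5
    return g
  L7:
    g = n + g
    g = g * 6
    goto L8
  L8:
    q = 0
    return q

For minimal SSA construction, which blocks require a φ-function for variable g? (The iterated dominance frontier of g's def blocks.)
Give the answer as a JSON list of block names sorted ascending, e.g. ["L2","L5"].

idom tree: L1←L0 L2←L1 L3←L2 L4←L1 L5←L2 L6←L4 L7←L2 L8←L7
Dom∩ at merges:
  L1: preds {L0,L4}: {L0} ∩ {L0,L1,L4} = {L0}; idom=L0
  L7: preds {L3,L5}: {L0,L1,L2,L3} ∩ {L0,L1,L2,L5} = {L0,L1,L2}; idom=L2

Frontier:
  join L1 pred L0: · stop@L0
  join L1 pred L4: L4→L1 stop@L0
  join L7 pred L3: L3 stop@L2
  join L7 pred L5: L5 stop@L2
  L0: DF=∅
  L1: DF={L1}
  L2: DF=∅
  L3: DF={L7}
  L4: DF={L1}
  L5: DF={L7}
  L6: DF=∅
  L7: DF=∅
  L8: DF=∅

φ for g: defs {L3,L5,L6,L7}
  DF⁺ = {L7}

Answer: ["L7"]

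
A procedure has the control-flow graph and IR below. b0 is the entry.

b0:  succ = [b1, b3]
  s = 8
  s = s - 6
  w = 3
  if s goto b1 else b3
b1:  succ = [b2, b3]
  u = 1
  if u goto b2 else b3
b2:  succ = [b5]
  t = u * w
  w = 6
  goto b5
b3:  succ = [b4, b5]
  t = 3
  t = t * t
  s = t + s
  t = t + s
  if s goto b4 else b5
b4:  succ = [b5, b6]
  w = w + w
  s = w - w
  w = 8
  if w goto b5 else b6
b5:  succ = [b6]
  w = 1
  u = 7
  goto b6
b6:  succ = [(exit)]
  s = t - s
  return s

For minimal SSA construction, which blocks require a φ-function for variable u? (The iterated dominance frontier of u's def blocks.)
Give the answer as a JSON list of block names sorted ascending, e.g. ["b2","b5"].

Answer: ["b3", "b5", "b6"]

Analysis:
idom tree: b1←b0 b2←b1 b3←b0 b4←b3 b5←b0 b6←b0
Join-block Dom:
  b3: preds {b0,b1}: {b0} ∩ {b0,b1} = {b0}; idom=b0
  b5: preds {b2,b3,b4}: {b0,b1,b2} ∩ {b0,b3} ∩ {b0,b3,b4} = {b0}; idom=b0
  b6: preds {b4,b5}: {b0,b3,b4} ∩ {b0,b5} = {b0}; idom=b0

DF derivation:
  b3←b0: walk · to b0
  b3←b1: walk b1 to b0
  b5←b2: walk b2→b1 to b0
  b5←b3: walk b3 to b0
  b5←b4: walk b4→b3 to b0
  b6←b4: walk b4→b3 to b0
  b6←b5: walk b5 to b0
  DF(b0)=∅
  DF(b1)={b3,b5}
  DF(b2)={b5}
  DF(b3)={b5,b6}
  DF(b4)={b5,b6}
  DF(b5)={b6}
  DF(b6)=∅

φ for u: defs {b1,b5}
  DF⁺ = {b3,b5,b6}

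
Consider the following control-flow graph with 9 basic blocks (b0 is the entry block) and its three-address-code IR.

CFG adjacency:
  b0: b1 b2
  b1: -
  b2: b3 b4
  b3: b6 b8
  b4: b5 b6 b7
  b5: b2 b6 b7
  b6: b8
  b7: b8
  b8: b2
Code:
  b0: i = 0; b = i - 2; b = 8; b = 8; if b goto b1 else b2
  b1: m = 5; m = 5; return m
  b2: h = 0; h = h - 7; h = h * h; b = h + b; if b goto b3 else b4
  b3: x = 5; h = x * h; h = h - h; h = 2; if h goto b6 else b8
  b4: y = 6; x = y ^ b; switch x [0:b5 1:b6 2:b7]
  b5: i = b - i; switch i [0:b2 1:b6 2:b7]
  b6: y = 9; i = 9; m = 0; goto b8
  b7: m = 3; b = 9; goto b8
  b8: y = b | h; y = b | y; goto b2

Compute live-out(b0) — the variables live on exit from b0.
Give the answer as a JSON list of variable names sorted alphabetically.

Per-block:
  b0: def={b,i} ue=∅
  b1: def={m} ue=∅
  b2: def={b,h} ue={b}
  b3: def={h,x} ue={h}
  b4: def={x,y} ue={b}
  b5: def={i} ue={b,i}
  b6: def={i,m,y} ue=∅
  b7: def={b,m} ue=∅
  b8: def={y} ue={b,h}

Liveness:
  b0 li=∅ lo={b,i}
  b1 li=∅ lo=∅
  b2 li={b,i} lo={b,h,i}
  b3 li={b,h,i} lo={b,h,i}
  b4 li={b,h,i} lo={b,h,i}
  b5 li={b,h,i} lo={b,h,i}
  b6 li={b,h} lo={b,h,i}
  b7 li={h,i} lo={b,h,i}
  b8 li={b,h,i} lo={b,i}

live-out(b0) = ["b", "i"]

Answer: ["b", "i"]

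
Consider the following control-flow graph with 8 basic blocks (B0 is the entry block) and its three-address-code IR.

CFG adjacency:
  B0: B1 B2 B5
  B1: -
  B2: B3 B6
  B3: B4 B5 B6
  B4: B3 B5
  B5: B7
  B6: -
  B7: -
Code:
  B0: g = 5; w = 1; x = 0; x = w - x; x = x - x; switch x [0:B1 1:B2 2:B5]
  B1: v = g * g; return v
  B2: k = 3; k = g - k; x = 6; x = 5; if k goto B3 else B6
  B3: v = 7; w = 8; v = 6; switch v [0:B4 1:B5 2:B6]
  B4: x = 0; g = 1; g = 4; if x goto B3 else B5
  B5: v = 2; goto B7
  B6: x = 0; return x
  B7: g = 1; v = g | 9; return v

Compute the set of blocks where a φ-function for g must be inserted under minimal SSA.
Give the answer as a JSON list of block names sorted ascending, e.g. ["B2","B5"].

idom tree: B1←B0 B2←B0 B3←B2 B4←B3 B5←B0 B6←B2 B7←B5
Join-block Dom:
  B3: preds {B2,B4}: {B0,B2} ∩ {B0,B2,B3,B4} = {B0,B2}; idom=B2
  B5: preds {B0,B3,B4}: {B0} ∩ {B0,B2,B3} ∩ {B0,B2,B3,B4} = {B0}; idom=B0
  B6: preds {B2,B3}: {B0,B2} ∩ {B0,B2,B3} = {B0,B2}; idom=B2

Frontier:
  join B3 pred B2: · stop@B2
  join B3 pred B4: B4→B3 stop@B2
  join B5 pred B0: · stop@B0
  join B5 pred B3: B3→B2 stop@B0
  join B5 pred B4: B4→B3→B2 stop@B0
  join B6 pred B2: · stop@B2
  join B6 pred B3: B3 stop@B2
  B0: DF=∅
  B1: DF=∅
  B2: DF={B5}
  B3: DF={B3,B5,B6}
  B4: DF={B3,B5}
  B5: DF=∅
  B6: DF=∅
  B7: DF=∅

φ for g: defs {B0,B4,B7}
  DF⁺ = {B3,B5,B6}

Answer: ["B3", "B5", "B6"]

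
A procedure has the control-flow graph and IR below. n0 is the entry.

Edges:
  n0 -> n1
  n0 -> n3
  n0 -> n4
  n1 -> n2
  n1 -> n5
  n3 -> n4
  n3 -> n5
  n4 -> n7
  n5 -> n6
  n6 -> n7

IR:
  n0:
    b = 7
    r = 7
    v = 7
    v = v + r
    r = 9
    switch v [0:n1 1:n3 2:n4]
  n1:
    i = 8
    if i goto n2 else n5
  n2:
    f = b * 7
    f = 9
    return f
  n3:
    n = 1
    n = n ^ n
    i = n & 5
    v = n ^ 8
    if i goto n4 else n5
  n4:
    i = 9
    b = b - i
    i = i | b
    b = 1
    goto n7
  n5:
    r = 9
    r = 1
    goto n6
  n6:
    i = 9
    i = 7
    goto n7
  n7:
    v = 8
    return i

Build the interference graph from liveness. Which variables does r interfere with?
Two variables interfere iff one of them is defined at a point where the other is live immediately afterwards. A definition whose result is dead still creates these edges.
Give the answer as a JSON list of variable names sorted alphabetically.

Per-block:
  n0 def {b,r,v} use ∅
  n1 def {i} use ∅
  n2 def {f} use {b}
  n3 def {i,n,v} use ∅
  n4 def {b,i} use {b}
  n5 def {r} use ∅
  n6 def {i} use ∅
  n7 def {v} use {i}

Liveness:
  n0 li=∅ lo={b}
  n1 li={b} lo={b}
  n2 li={b} lo=∅
  n3 li={b} lo={b}
  n4 li={b} lo={i}
  n5 li=∅ lo=∅
  n6 li=∅ lo={i}
  n7 li={i} lo=∅

Interfere edges:
  b: {i,n,r,v}
  f: ∅
  i: {b,n,v}
  n: {b,i}
  r: {b,v}
  v: {b,i,r}

N(r) = ["b", "v"]

Answer: ["b", "v"]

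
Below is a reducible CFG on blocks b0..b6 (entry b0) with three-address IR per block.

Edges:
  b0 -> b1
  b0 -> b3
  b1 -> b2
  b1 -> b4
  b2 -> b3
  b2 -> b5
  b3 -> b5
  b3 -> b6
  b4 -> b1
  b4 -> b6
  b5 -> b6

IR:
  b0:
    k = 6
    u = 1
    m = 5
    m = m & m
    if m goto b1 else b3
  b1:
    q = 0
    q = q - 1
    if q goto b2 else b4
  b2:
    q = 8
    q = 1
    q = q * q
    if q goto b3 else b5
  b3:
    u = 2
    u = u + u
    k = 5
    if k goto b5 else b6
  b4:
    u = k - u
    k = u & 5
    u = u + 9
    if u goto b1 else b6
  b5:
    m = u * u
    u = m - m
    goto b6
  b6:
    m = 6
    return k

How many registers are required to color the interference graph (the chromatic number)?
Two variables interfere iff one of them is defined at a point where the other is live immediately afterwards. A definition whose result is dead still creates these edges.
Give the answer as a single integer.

Block summaries:
  b0: def={k,m,u} ue=∅
  b1: def={q} ue=∅
  b2: def={q} ue=∅
  b3: def={k,u} ue=∅
  b4: def={k,u} ue={k,u}
  b5: def={m,u} ue={u}
  b6: def={m} ue={k}

Liveness:
  b0 li=∅ lo={k,u}
  b1 li={k,u} lo={k,u}
  b2 li={k,u} lo={k,u}
  b3 li=∅ lo={k,u}
  b4 li={k,u} lo={k,u}
  b5 li={k,u} lo={k}
  b6 li={k} lo=∅

Interference:
  k↔{m,q,u}
  m↔{k,u}
  q↔{k,u}
  u↔{k,m,q}

Chromatic number:
  clique {k,m,u} ⇒ need ≥ 3
  3-colouring: c0={k}  c1={u}  c2={m,q}
  χ = 3

Answer: 3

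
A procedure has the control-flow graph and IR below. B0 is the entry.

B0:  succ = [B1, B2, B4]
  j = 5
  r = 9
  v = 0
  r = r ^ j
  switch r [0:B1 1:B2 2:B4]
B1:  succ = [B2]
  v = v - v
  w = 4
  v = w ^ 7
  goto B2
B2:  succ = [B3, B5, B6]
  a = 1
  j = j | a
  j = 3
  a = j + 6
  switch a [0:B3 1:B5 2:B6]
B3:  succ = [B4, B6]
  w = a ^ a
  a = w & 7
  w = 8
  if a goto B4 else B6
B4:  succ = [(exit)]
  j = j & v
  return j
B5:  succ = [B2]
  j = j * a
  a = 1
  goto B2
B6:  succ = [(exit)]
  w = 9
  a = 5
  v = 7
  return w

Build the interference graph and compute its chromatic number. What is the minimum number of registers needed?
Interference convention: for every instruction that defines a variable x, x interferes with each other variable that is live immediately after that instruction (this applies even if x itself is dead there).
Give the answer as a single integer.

Answer: 4

Derivation:
Per-block:
  B0 def {j,r,v} use ∅
  B1 def {v,w} use {v}
  B2 def {a,j} use {j}
  B3 def {a,w} use {a}
  B4 def {j} use {j,v}
  B5 def {a,j} use {a,j}
  B6 def {a,v,w} use ∅

Liveness:
  live B0: ∅→{j,v}
  live B1: {j,v}→{j,v}
  live B2: {j,v}→{a,j,v}
  live B3: {a,j,v}→{j,v}
  live B4: {j,v}→∅
  live B5: {a,j,v}→{j,v}
  live B6: ∅→∅

Interfere edges:
  a↔{j,v,w}
  j↔{a,r,v,w}
  r↔{j,v}
  v↔{a,j,r,w}
  w↔{a,j,v}

Colouring:
  lower bound: {a,j,v,w} mutually conflict ⇒ χ ≥ 4
  assign a→c2 j→c0 r→c2 v→c1 w→c3 — no edge inside a register ⇒ χ ≤ 4
  χ = 4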